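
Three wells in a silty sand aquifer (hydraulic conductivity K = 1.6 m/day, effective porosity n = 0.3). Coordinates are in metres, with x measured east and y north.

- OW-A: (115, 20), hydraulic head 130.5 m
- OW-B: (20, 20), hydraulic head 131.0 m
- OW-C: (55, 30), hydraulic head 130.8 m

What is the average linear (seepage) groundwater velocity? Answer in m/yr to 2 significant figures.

Taking OW-A as reference: OW-B−OW-A = (-95, 0, +0.5); OW-C−OW-A = (-60, 10, +0.3).
Determinant of the coordinate differences = (-95)·10 − (-60)·0 = -950.
∂h/∂x = [(+0.5)·10 − (+0.3)·0] / -950 = -0.005263
∂h/∂y = [(-95)·(+0.3) − (-60)·(+0.5)] / -950 = -0.001579
|∇h| = √(-0.005263² + -0.001579²) = 0.005495
Seepage velocity v = K·i/n = 1.6 × 0.005495 / 0.3 = 0.02931 m/day = 10.71 m/yr.

11 m/yr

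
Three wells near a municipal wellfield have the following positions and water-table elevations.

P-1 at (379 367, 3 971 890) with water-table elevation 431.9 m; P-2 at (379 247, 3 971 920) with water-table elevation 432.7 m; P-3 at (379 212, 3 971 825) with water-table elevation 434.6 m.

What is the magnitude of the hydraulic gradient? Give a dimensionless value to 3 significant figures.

Taking P-1 as reference: P-2−P-1 = (-120, 30, +0.8); P-3−P-1 = (-155, -65, +2.7).
Solve a·Δx + b·Δy = Δh: det = (-120)·(-65) − (-155)·30 = 12450.
∂h/∂x = [(+0.8)·(-65) − (+2.7)·30] / 12450 = -0.01068
∂h/∂y = [(-120)·(+2.7) − (-155)·(+0.8)] / 12450 = -0.01606
|∇h| = √(-0.01068² + -0.01606²) = 0.01929

0.0193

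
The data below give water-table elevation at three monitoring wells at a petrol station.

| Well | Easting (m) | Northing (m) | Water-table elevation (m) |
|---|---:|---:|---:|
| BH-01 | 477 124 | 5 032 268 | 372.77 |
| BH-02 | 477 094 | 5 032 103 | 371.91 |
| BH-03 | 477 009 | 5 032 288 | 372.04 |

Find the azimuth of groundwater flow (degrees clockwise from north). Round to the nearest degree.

Differences from BH-01: to BH-02 (Δx, Δy, Δh) = (-30, -165, -0.86); to BH-03 = (-115, 20, -0.73).
Solve a·Δx + b·Δy = Δh: det = (-30)·20 − (-115)·(-165) = -19575.
∂h/∂x = [(-0.86)·20 − (-0.73)·(-165)] / -19575 = +0.007032
∂h/∂y = [(-30)·(-0.73) − (-115)·(-0.86)] / -19575 = +0.003934
Flow direction (−∇h) has components (-0.007032 E, -0.003934 N).
Azimuth = atan2(E, N) = atan2(-0.007032, -0.003934) = 240.8° ≈ 241°.

241°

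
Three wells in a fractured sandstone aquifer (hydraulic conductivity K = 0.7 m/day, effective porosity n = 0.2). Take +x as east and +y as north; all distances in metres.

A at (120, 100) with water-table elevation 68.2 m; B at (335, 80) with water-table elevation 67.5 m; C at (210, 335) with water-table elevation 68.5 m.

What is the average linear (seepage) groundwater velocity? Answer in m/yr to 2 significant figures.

With h = a·x + b·y + c and A as origin, the differences give:
  215·a + (-20)·b = -0.7
  90·a + 235·b = +0.3
Eliminate b (×235 and ×(-20), subtract): 52325·a = -158.50 → a = ∂h/∂x = -0.003029
Back-substitute: b = ∂h/∂y = +0.002437.
|∇h| = √(-0.003029² + 0.002437²) = 0.003888
Seepage velocity v = K·i/n = 0.7 × 0.003888 / 0.2 = 0.01361 m/day = 4.971 m/yr.

5.0 m/yr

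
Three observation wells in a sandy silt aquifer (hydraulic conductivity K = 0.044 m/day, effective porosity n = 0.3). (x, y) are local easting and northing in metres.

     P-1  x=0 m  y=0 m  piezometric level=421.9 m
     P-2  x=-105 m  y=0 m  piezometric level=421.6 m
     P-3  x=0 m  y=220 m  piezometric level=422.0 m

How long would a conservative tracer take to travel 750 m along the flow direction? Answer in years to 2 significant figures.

∂h/∂x = (421.6 − 421.9) / (-105 − 0) = +0.002857
∂h/∂y = (422.0 − 421.9) / (220 − 0) = +0.0004545
|∇h| = √(0.002857² + 0.0004545²) = 0.002893
Seepage velocity v = K·i/n = 0.044 × 0.002893 / 0.3 = 0.0004243 m/day.
t = 750 / 0.0004243 = 1.768e+06 days = 4.84e+03 years.

4800 years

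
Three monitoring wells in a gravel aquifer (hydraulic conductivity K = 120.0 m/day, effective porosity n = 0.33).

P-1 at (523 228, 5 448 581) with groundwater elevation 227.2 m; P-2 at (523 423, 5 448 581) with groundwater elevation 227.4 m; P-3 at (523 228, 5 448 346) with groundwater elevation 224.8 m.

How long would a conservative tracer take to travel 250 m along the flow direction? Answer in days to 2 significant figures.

∂h/∂x = (227.4 − 227.2) / (523423 − 523228) = +0.001026
∂h/∂y = (224.8 − 227.2) / (5448346 − 5448581) = +0.01021
|∇h| = √(0.001026² + 0.01021²) = 0.01026
Seepage velocity v = K·i/n = 120.0 × 0.01026 / 0.33 = 3.731 m/day.
t = 250 / 3.731 = 67.01 days.

67 days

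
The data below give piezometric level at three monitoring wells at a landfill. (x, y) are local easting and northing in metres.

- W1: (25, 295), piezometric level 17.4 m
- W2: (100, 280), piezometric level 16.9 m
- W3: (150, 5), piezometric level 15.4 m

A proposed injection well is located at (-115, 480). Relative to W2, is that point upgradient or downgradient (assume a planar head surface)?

Taking W1 as reference: W2−W1 = (75, -15, -0.5); W3−W1 = (125, -290, -2.0).
Determinant of the coordinate differences = 75·(-290) − 125·(-15) = -19875.
∂h/∂x = [(-0.5)·(-290) − (-2.0)·(-15)] / -19875 = -0.005786
∂h/∂y = [75·(-2.0) − 125·(-0.5)] / -19875 = +0.004403
Head at (-115, 480) = 17.4 + (-0.005786)·(-140) + (+0.004403)·(185) = 19.02 m.
That is higher than the 16.9 m at W2, so the point is upgradient.

upgradient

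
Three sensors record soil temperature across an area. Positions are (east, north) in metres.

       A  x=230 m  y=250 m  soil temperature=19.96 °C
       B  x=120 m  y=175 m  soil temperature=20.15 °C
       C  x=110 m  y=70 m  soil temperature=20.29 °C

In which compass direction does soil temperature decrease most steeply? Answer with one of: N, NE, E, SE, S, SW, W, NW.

NE

Taking A as reference: B−A = (-110, -75, +0.19); C−A = (-120, -180, +0.33).
Determinant of the coordinate differences = (-110)·(-180) − (-120)·(-75) = 10800.
∂T/∂x = [(+0.19)·(-180) − (+0.33)·(-75)] / 10800 = -0.0008750
∂T/∂y = [(-110)·(+0.33) − (-120)·(+0.19)] / 10800 = -0.001250
Steepest decrease is along −∇f = (+0.0008750 E, +0.001250 N) → northeast.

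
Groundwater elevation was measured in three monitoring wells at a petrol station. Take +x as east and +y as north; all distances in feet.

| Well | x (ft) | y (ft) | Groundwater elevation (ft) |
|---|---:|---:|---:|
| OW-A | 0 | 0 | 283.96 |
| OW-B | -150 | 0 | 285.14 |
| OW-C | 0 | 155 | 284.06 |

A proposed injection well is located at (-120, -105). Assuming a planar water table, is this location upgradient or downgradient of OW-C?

upgradient

∂h/∂x = (285.14 − 283.96) / (-150 − 0) = -0.007867
∂h/∂y = (284.06 − 283.96) / (155 − 0) = +0.0006452
Head at (-120, -105) = 283.96 + (-0.007867)·(-120) + (+0.0006452)·(-105) = 284.84 ft.
That is higher than the 284.06 ft at OW-C, so the point is upgradient.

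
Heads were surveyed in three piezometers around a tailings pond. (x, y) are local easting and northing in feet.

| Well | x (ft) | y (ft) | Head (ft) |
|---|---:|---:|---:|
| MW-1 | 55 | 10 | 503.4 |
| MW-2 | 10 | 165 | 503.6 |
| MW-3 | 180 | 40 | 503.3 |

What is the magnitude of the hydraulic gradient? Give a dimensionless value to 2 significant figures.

0.0014

Three-point gradient (reference MW-1): Δ to MW-2 = (-45, 155, +0.2), Δ to MW-3 = (125, 30, -0.1).
∂h/∂x = -0.001037, ∂h/∂y = +0.0009891 (det = -20725).
|∇h| = √(-0.001037² + 0.0009891²) = 0.001433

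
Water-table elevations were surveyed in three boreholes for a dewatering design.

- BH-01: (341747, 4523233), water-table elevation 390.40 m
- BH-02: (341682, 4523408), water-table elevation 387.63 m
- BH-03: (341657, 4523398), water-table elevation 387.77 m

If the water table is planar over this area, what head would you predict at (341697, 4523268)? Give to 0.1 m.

389.8 m

With h = a·x + b·y + c and BH-01 as origin, the differences give:
  (-65)·a + 175·b = -2.77
  (-90)·a + 165·b = -2.63
Eliminate b (×165 and ×175, subtract): 5025·a = 3.200 → a = ∂h/∂x = +0.0006368
Back-substitute: b = ∂h/∂y = -0.01559.
h(341697, 4523268) = 390.40 + (+0.0006368)·(-50) + (-0.01559)·(35) = 390.40 -0.032 -0.546 = 389.822 m.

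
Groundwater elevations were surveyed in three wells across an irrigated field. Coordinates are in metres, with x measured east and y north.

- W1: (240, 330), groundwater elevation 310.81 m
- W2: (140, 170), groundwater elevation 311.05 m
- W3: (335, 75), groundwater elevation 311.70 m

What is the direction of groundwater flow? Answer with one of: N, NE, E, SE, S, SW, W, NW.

Differences from W1: to W2 (Δx, Δy, Δh) = (-100, -160, +0.24); to W3 = (95, -255, +0.89).
Determinant of the coordinate differences = (-100)·(-255) − 95·(-160) = 40700.
∂h/∂x = [(+0.24)·(-255) − (+0.89)·(-160)] / 40700 = +0.001995
∂h/∂y = [(-100)·(+0.89) − 95·(+0.24)] / 40700 = -0.002747
Flow = −∇h = (-0.001995 east, +0.002747 north), which points northwest.

NW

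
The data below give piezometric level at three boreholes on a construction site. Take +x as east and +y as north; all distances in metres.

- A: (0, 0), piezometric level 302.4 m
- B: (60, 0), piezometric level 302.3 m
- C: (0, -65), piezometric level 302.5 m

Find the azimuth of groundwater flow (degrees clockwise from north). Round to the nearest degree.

047°

∂h/∂x = (302.3 − 302.4) / (60 − 0) = -0.001667
∂h/∂y = (302.5 − 302.4) / (-65 − 0) = -0.001538
Flow direction (−∇h) has components (+0.001667 E, +0.001538 N).
Azimuth = atan2(E, N) = atan2(+0.001667, +0.001538) = 47.3° ≈ 047°.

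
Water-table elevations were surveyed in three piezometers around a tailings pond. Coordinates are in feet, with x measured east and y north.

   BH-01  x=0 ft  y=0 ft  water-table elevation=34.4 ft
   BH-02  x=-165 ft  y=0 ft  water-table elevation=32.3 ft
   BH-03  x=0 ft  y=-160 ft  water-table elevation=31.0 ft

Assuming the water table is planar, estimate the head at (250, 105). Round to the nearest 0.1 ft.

39.8 ft

∂h/∂x = (32.3 − 34.4) / (-165 − 0) = +0.01273
∂h/∂y = (31.0 − 34.4) / (-160 − 0) = +0.02125
h(250, 105) = 34.4 + (+0.01273)·(250) + (+0.02125)·(105) = 34.4 +3.182 +2.231 = 39.813 ft.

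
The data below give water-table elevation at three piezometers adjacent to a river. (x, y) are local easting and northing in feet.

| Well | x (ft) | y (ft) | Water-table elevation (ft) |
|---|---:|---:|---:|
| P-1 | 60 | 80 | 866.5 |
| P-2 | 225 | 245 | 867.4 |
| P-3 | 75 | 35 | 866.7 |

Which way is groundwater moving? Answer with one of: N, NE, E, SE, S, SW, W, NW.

W

Differences from P-1: to P-2 (Δx, Δy, Δh) = (165, 165, +0.9); to P-3 = (15, -45, +0.2).
Determinant of the coordinate differences = 165·(-45) − 15·165 = -9900.
∂h/∂x = [(+0.9)·(-45) − (+0.2)·165] / -9900 = +0.007424
∂h/∂y = [165·(+0.2) − 15·(+0.9)] / -9900 = -0.001970
Flow = −∇h = (-0.007424 east, +0.001970 north), which points west.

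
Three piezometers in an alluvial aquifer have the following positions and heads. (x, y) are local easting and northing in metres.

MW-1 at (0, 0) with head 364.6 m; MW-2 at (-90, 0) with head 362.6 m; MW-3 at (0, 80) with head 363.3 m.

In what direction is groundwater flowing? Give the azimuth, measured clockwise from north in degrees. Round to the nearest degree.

306°

∂h/∂x = (362.6 − 364.6) / (-90 − 0) = +0.02222
∂h/∂y = (363.3 − 364.6) / (80 − 0) = -0.01625
Flow direction (−∇h) has components (-0.02222 E, +0.01625 N).
Azimuth = atan2(E, N) = atan2(-0.02222, +0.01625) = 306.2° ≈ 306°.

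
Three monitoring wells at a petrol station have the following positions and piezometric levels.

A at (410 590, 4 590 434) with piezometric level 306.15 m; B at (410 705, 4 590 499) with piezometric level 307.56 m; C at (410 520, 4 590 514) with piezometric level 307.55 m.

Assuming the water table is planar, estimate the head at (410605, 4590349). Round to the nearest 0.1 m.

Taking A as reference: B−A = (115, 65, +1.41); C−A = (-70, 80, +1.40).
Solve a·Δx + b·Δy = Δh: det = 115·80 − (-70)·65 = 13750.
∂h/∂x = [(+1.41)·80 − (+1.40)·65] / 13750 = +0.001585
∂h/∂y = [115·(+1.40) − (-70)·(+1.41)] / 13750 = +0.01889
h(410605, 4590349) = 306.15 + (+0.001585)·(15) + (+0.01889)·(-85) = 306.15 +0.024 -1.605 = 304.568 m.

304.6 m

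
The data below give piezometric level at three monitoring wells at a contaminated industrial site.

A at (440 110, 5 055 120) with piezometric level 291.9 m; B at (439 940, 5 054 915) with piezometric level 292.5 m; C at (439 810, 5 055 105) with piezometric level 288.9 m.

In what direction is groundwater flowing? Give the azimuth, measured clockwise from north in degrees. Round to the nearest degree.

Taking A as reference: B−A = (-170, -205, +0.6); C−A = (-300, -15, -3.0).
Determinant of the coordinate differences = (-170)·(-15) − (-300)·(-205) = -58950.
∂h/∂x = [(+0.6)·(-15) − (-3.0)·(-205)] / -58950 = +0.01059
∂h/∂y = [(-170)·(-3.0) − (-300)·(+0.6)] / -58950 = -0.01170
Flow direction (−∇h) has components (-0.01059 E, +0.01170 N).
Azimuth = atan2(E, N) = atan2(-0.01059, +0.01170) = 317.9° ≈ 318°.

318°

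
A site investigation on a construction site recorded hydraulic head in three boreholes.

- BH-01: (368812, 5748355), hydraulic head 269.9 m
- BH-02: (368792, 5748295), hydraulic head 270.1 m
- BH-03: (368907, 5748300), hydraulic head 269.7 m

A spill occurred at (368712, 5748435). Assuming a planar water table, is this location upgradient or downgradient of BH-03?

upgradient

Differences from BH-01: to BH-02 (Δx, Δy, Δh) = (-20, -60, +0.2); to BH-03 = (95, -55, -0.2).
Solve a·Δx + b·Δy = Δh: det = (-20)·(-55) − 95·(-60) = 6800.
∂h/∂x = [(+0.2)·(-55) − (-0.2)·(-60)] / 6800 = -0.003382
∂h/∂y = [(-20)·(-0.2) − 95·(+0.2)] / 6800 = -0.002206
Head at (368712, 5748435) = 269.9 + (-0.003382)·(-100) + (-0.002206)·(80) = 270.06 m.
That is higher than the 269.7 m at BH-03, so the point is upgradient.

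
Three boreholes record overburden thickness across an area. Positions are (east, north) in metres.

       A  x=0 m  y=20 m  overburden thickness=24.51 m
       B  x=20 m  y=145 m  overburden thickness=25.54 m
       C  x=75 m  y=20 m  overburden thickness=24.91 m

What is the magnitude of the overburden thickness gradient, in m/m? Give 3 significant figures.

0.00911 m/m

Differences from A: to B (Δx, Δy, Δh) = (20, 125, +1.03); to C = (75, 0, +0.40).
Solve a·Δx + b·Δy = Δd: det = 20·0 − 75·125 = -9375.
∂d/∂x = [(+1.03)·0 − (+0.40)·125] / -9375 = +0.005333
∂d/∂y = [20·(+0.40) − 75·(+1.03)] / -9375 = +0.007387
|∇f| = √(0.005333² + 0.007387²) = 0.009111 m/m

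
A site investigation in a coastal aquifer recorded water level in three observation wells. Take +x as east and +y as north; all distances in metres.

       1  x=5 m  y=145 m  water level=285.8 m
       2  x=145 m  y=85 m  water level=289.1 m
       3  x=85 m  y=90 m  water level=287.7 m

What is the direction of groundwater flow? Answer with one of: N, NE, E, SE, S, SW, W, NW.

Taking 1 as reference: 2−1 = (140, -60, +3.3); 3−1 = (80, -55, +1.9).
Solve a·Δx + b·Δy = Δh: det = 140·(-55) − 80·(-60) = -2900.
∂h/∂x = [(+3.3)·(-55) − (+1.9)·(-60)] / -2900 = +0.02328
∂h/∂y = [140·(+1.9) − 80·(+3.3)] / -2900 = -0.0006897
Flow = −∇h = (-0.02328 east, +0.0006897 north), which points west.

W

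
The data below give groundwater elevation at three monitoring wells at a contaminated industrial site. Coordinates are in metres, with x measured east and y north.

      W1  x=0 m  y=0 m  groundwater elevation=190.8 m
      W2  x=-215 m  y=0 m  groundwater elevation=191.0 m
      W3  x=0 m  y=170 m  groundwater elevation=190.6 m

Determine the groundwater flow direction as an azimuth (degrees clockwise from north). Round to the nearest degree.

038°

∂h/∂x = (191.0 − 190.8) / (-215 − 0) = -0.0009302
∂h/∂y = (190.6 − 190.8) / (170 − 0) = -0.001176
Flow direction (−∇h) has components (+0.0009302 E, +0.001176 N).
Azimuth = atan2(E, N) = atan2(+0.0009302, +0.001176) = 38.3° ≈ 038°.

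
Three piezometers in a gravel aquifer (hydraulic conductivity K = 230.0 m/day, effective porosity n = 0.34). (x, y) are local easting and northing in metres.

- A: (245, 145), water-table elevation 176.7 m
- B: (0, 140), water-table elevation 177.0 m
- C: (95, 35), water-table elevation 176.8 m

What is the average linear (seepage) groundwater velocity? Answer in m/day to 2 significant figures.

0.99 m/day

With h = a·x + b·y + c and A as origin, the differences give:
  (-245)·a + (-5)·b = +0.3
  (-150)·a + (-110)·b = +0.1
Eliminate b (×(-110) and ×(-5), subtract): 26200·a = -32.50 → a = ∂h/∂x = -0.001240
Back-substitute: b = ∂h/∂y = +0.0007824.
|∇h| = √(-0.001240² + 0.0007824²) = 0.001466
Seepage velocity v = K·i/n = 230.0 × 0.001466 / 0.34 = 0.9917 m/day.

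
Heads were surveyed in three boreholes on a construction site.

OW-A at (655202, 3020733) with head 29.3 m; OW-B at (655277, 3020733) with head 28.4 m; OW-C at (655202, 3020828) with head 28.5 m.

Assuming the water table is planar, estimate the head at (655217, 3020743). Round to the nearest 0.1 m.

∂h/∂x = (28.4 − 29.3) / (655277 − 655202) = -0.01200
∂h/∂y = (28.5 − 29.3) / (3020828 − 3020733) = -0.008421
h(655217, 3020743) = 29.3 + (-0.01200)·(15) + (-0.008421)·(10) = 29.3 -0.180 -0.084 = 29.036 m.

29.0 m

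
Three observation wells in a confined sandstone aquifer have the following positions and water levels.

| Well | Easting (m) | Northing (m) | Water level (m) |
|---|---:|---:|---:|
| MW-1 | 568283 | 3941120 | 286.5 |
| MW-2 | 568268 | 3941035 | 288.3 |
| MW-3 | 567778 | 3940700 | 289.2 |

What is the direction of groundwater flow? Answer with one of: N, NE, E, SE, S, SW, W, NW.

Differences from MW-1: to MW-2 (Δx, Δy, Δh) = (-15, -85, +1.8); to MW-3 = (-505, -420, +2.7).
Solve a·Δx + b·Δy = Δh: det = (-15)·(-420) − (-505)·(-85) = -36625.
∂h/∂x = [(+1.8)·(-420) − (+2.7)·(-85)] / -36625 = +0.01438
∂h/∂y = [(-15)·(+2.7) − (-505)·(+1.8)] / -36625 = -0.02371
Flow = −∇h = (-0.01438 east, +0.02371 north), which points northwest.

NW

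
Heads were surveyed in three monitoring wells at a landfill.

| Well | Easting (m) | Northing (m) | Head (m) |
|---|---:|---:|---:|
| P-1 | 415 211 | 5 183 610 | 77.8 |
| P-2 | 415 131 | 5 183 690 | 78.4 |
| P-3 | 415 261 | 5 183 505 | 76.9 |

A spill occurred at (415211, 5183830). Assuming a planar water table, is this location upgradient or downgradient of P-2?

With h = a·x + b·y + c and P-1 as origin, the differences give:
  (-80)·a + 80·b = +0.6
  50·a + (-105)·b = -0.9
Eliminate b (×(-105) and ×80, subtract): 4400·a = 9.00 → a = ∂h/∂x = +0.002045
Back-substitute: b = ∂h/∂y = +0.009545.
Head at (415211, 5183830) = 77.8 + (+0.002045)·(0) + (+0.009545)·(220) = 79.90 m.
That is higher than the 78.4 m at P-2, so the point is upgradient.

upgradient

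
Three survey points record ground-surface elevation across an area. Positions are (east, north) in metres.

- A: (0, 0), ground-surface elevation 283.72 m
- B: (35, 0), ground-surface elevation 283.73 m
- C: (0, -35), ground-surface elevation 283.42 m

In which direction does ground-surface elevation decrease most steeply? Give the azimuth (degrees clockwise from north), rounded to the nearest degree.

∂z/∂x = (283.73 − 283.72) / (35 − 0) = +0.0002857
∂z/∂y = (283.42 − 283.72) / (-35 − 0) = +0.008571
Steepest decrease is along −∇f: components (-0.0002857 E, -0.008571 N).
Azimuth = atan2(-0.0002857, -0.008571) = 181.9° ≈ 182°.

182°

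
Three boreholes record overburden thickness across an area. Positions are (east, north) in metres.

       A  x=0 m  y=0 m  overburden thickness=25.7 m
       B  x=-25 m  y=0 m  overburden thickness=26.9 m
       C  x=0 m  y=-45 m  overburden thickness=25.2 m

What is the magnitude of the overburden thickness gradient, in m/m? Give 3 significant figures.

∂d/∂x = (26.9 − 25.7) / (-25 − 0) = -0.04800
∂d/∂y = (25.2 − 25.7) / (-45 − 0) = +0.01111
|∇f| = √(-0.04800² + 0.01111²) = 0.04927 m/m

0.0493 m/m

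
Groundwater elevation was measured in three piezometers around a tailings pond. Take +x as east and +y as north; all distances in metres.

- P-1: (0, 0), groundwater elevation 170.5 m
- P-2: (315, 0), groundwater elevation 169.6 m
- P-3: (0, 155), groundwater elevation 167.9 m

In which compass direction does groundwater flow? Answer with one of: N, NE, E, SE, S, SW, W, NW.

∂h/∂x = (169.6 − 170.5) / (315 − 0) = -0.002857
∂h/∂y = (167.9 − 170.5) / (155 − 0) = -0.01677
Flow = −∇h = (+0.002857 east, +0.01677 north), which points north.

N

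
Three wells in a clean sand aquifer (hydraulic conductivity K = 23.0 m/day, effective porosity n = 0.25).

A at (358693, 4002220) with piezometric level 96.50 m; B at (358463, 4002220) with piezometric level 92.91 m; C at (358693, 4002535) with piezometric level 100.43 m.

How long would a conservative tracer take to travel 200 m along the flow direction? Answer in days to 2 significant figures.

∂h/∂x = (92.91 − 96.50) / (358463 − 358693) = +0.01561
∂h/∂y = (100.43 − 96.50) / (4002535 − 4002220) = +0.01248
|∇h| = √(0.01561² + 0.01248²) = 0.01999
Seepage velocity v = K·i/n = 23.0 × 0.01999 / 0.25 = 1.839 m/day.
t = 200 / 1.839 = 108.8 days.

110 days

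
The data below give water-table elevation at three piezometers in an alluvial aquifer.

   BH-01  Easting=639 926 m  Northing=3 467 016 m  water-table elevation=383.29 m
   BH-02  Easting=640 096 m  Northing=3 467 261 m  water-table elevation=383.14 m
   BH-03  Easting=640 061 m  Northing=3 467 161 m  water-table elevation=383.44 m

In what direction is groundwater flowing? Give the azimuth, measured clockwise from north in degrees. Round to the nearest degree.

Three-point gradient (reference BH-01): Δ to BH-02 = (170, 245, -0.15), Δ to BH-03 = (135, 145, +0.15).
∂h/∂x = +0.006944, ∂h/∂y = -0.005430 (det = -8425).
Flow direction (−∇h) has components (-0.006944 E, +0.005430 N).
Azimuth = atan2(E, N) = atan2(-0.006944, +0.005430) = 308.0° ≈ 308°.

308°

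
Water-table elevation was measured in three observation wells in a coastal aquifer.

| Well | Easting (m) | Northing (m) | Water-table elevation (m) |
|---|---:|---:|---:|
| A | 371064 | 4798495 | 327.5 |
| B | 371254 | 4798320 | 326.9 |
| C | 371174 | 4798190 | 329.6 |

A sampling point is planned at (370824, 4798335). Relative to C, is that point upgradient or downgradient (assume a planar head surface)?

upgradient

Taking A as reference: B−A = (190, -175, -0.6); C−A = (110, -305, +2.1).
Solve a·Δx + b·Δy = Δh: det = 190·(-305) − 110·(-175) = -38700.
∂h/∂x = [(-0.6)·(-305) − (+2.1)·(-175)] / -38700 = -0.01422
∂h/∂y = [190·(+2.1) − 110·(-0.6)] / -38700 = -0.01202
Head at (370824, 4798335) = 327.5 + (-0.01422)·(-240) + (-0.01202)·(-160) = 332.84 m.
That is higher than the 329.6 m at C, so the point is upgradient.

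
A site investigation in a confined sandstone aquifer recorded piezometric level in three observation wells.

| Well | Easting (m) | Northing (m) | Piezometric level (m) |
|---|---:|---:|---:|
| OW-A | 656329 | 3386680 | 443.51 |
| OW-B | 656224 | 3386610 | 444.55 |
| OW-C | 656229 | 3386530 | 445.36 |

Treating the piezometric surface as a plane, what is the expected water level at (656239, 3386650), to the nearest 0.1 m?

Differences from OW-A: to OW-B (Δx, Δy, Δh) = (-105, -70, +1.04); to OW-C = (-100, -150, +1.85).
Solve a·Δx + b·Δy = Δh: det = (-105)·(-150) − (-100)·(-70) = 8750.
∂h/∂x = [(+1.04)·(-150) − (+1.85)·(-70)] / 8750 = -0.003029
∂h/∂y = [(-105)·(+1.85) − (-100)·(+1.04)] / 8750 = -0.01031
h(656239, 3386650) = 443.51 + (-0.003029)·(-90) + (-0.01031)·(-30) = 443.51 +0.273 +0.309 = 444.092 m.

444.1 m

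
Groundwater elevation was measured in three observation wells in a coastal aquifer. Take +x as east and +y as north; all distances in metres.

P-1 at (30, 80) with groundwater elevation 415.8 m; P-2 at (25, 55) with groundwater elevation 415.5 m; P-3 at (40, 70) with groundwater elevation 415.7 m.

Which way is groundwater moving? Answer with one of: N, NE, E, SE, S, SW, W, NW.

S

With h = a·x + b·y + c and P-1 as origin, the differences give:
  (-5)·a + (-25)·b = -0.3
  10·a + (-10)·b = -0.1
Eliminate b (×(-10) and ×(-25), subtract): 300·a = 0.50 → a = ∂h/∂x = +0.001667
Back-substitute: b = ∂h/∂y = +0.01167.
Flow = −∇h = (-0.001667 east, -0.01167 north), which points south.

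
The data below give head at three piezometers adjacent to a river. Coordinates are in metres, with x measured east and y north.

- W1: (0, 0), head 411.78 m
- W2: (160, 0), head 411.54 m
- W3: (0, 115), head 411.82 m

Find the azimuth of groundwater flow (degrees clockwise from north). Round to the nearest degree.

103°

∂h/∂x = (411.54 − 411.78) / (160 − 0) = -0.001500
∂h/∂y = (411.82 − 411.78) / (115 − 0) = +0.0003478
Flow direction (−∇h) has components (+0.001500 E, -0.0003478 N).
Azimuth = atan2(E, N) = atan2(+0.001500, -0.0003478) = 103.1° ≈ 103°.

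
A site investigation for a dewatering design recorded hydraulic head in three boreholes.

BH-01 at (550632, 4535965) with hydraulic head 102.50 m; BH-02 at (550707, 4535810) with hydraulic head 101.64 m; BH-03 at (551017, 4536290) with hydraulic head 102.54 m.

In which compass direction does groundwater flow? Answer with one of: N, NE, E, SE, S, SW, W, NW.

SE

Taking BH-01 as reference: BH-02−BH-01 = (75, -155, -0.86); BH-03−BH-01 = (385, 325, +0.04).
Solve a·Δx + b·Δy = Δh: det = 75·325 − 385·(-155) = 84050.
∂h/∂x = [(-0.86)·325 − (+0.04)·(-155)] / 84050 = -0.003252
∂h/∂y = [75·(+0.04) − 385·(-0.86)] / 84050 = +0.003975
Flow = −∇h = (+0.003252 east, -0.003975 north), which points southeast.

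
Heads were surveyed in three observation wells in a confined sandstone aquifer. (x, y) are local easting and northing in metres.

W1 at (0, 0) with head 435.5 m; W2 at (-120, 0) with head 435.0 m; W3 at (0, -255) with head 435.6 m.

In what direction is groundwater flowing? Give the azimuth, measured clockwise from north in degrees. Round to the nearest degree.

275°

∂h/∂x = (435.0 − 435.5) / (-120 − 0) = +0.004167
∂h/∂y = (435.6 − 435.5) / (-255 − 0) = -0.0003922
Flow direction (−∇h) has components (-0.004167 E, +0.0003922 N).
Azimuth = atan2(E, N) = atan2(-0.004167, +0.0003922) = 275.4° ≈ 275°.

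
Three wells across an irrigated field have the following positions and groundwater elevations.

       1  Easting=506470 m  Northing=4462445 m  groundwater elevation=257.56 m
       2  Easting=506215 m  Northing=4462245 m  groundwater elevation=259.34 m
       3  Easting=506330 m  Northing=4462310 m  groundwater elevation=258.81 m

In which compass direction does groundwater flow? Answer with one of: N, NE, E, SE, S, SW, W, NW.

N

Three-point gradient (reference 1): Δ to 2 = (-255, -200, +1.78), Δ to 3 = (-140, -135, +1.25).
∂h/∂x = +0.001510, ∂h/∂y = -0.01082 (det = 6425).
Flow = −∇h = (-0.001510 east, +0.01082 north), which points north.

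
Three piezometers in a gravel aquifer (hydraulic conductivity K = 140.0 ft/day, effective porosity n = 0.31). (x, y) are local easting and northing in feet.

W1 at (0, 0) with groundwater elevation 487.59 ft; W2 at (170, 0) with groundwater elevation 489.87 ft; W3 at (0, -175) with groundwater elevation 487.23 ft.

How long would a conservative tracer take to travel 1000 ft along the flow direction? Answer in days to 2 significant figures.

∂h/∂x = (489.87 − 487.59) / (170 − 0) = +0.01341
∂h/∂y = (487.23 − 487.59) / (-175 − 0) = +0.002057
|∇h| = √(0.01341² + 0.002057²) = 0.01357
Seepage velocity v = K·i/n = 140.0 × 0.01357 / 0.31 = 6.128 ft/day.
t = 1000 / 6.128 = 163.2 days.

160 days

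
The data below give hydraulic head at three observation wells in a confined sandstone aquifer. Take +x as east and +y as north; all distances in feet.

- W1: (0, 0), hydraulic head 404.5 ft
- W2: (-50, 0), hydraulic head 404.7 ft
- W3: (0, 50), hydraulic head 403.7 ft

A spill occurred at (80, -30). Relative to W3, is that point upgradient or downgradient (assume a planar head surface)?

∂h/∂x = (404.7 − 404.5) / (-50 − 0) = -0.004000
∂h/∂y = (403.7 − 404.5) / (50 − 0) = -0.01600
Head at (80, -30) = 404.5 + (-0.004000)·(80) + (-0.01600)·(-30) = 404.66 ft.
That is higher than the 403.7 ft at W3, so the point is upgradient.

upgradient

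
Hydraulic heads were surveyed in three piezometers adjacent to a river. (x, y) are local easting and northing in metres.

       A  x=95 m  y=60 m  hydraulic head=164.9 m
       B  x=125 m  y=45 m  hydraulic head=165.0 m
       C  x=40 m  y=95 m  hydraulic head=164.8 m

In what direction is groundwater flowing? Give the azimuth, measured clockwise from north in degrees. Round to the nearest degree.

219°

Taking A as reference: B−A = (30, -15, +0.1); C−A = (-55, 35, -0.1).
Solve a·Δx + b·Δy = Δh: det = 30·35 − (-55)·(-15) = 225.
∂h/∂x = [(+0.1)·35 − (-0.1)·(-15)] / 225 = +0.008889
∂h/∂y = [30·(-0.1) − (-55)·(+0.1)] / 225 = +0.01111
Flow direction (−∇h) has components (-0.008889 E, -0.01111 N).
Azimuth = atan2(E, N) = atan2(-0.008889, -0.01111) = 218.7° ≈ 219°.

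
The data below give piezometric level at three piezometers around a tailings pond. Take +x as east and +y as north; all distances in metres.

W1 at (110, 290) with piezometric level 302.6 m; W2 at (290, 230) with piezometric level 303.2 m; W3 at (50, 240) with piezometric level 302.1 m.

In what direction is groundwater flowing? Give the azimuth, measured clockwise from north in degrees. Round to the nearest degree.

228°

With h = a·x + b·y + c and W1 as origin, the differences give:
  180·a + (-60)·b = +0.6
  (-60)·a + (-50)·b = -0.5
Eliminate b (×(-50) and ×(-60), subtract): -12600·a = -60.00 → a = ∂h/∂x = +0.004762
Back-substitute: b = ∂h/∂y = +0.004286.
Flow direction (−∇h) has components (-0.004762 E, -0.004286 N).
Azimuth = atan2(E, N) = atan2(-0.004762, -0.004286) = 228.0° ≈ 228°.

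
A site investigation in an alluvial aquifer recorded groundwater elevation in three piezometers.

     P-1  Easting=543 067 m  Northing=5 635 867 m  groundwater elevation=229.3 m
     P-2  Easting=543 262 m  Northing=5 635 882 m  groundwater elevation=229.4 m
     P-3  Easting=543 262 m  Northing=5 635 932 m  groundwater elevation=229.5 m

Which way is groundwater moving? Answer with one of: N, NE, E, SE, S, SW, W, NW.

S

Differences from P-1: to P-2 (Δx, Δy, Δh) = (195, 15, +0.1); to P-3 = (195, 65, +0.2).
Solve a·Δx + b·Δy = Δh: det = 195·65 − 195·15 = 9750.
∂h/∂x = [(+0.1)·65 − (+0.2)·15] / 9750 = +0.0003590
∂h/∂y = [195·(+0.2) − 195·(+0.1)] / 9750 = +0.002000
Flow = −∇h = (-0.0003590 east, -0.002000 north), which points south.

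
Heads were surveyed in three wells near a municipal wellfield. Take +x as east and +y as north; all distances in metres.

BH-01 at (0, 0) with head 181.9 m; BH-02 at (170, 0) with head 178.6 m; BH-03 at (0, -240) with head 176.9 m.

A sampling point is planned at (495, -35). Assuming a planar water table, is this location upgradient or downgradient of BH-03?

∂h/∂x = (178.6 − 181.9) / (170 − 0) = -0.01941
∂h/∂y = (176.9 − 181.9) / (-240 − 0) = +0.02083
Head at (495, -35) = 181.9 + (-0.01941)·(495) + (+0.02083)·(-35) = 171.56 m.
That is lower than the 176.9 m at BH-03, so the point is downgradient.

downgradient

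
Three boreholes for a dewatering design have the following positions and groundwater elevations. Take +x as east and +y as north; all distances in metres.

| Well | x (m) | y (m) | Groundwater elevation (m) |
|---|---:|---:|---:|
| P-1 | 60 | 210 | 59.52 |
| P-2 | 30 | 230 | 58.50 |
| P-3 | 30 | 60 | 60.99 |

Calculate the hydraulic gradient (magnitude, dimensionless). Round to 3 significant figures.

0.0283

With h = a·x + b·y + c and P-1 as origin, the differences give:
  (-30)·a + 20·b = -1.02
  (-30)·a + (-150)·b = +1.47
Eliminate b (×(-150) and ×20, subtract): 5100·a = 123.600 → a = ∂h/∂x = +0.02424
Back-substitute: b = ∂h/∂y = -0.01465.
|∇h| = √(0.02424² + -0.01465²) = 0.02832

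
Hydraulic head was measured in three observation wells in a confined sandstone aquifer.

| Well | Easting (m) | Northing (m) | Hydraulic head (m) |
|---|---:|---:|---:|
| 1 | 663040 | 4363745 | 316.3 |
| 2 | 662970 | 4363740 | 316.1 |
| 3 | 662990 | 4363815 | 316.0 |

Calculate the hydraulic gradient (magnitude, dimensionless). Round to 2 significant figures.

0.0037

Taking 1 as reference: 2−1 = (-70, -5, -0.2); 3−1 = (-50, 70, -0.3).
Solve a·Δx + b·Δy = Δh: det = (-70)·70 − (-50)·(-5) = -5150.
∂h/∂x = [(-0.2)·70 − (-0.3)·(-5)] / -5150 = +0.003010
∂h/∂y = [(-70)·(-0.3) − (-50)·(-0.2)] / -5150 = -0.002136
|∇h| = √(0.003010² + -0.002136²) = 0.003691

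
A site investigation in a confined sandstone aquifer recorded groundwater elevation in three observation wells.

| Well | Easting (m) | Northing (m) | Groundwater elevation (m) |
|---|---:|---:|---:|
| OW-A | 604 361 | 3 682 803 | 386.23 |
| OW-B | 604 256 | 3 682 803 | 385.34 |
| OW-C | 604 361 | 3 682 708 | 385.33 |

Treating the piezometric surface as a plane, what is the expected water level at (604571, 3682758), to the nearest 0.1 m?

∂h/∂x = (385.34 − 386.23) / (604256 − 604361) = +0.008476
∂h/∂y = (385.33 − 386.23) / (3682708 − 3682803) = +0.009474
h(604571, 3682758) = 386.23 + (+0.008476)·(210) + (+0.009474)·(-45) = 386.23 +1.780 -0.426 = 387.584 m.

387.6 m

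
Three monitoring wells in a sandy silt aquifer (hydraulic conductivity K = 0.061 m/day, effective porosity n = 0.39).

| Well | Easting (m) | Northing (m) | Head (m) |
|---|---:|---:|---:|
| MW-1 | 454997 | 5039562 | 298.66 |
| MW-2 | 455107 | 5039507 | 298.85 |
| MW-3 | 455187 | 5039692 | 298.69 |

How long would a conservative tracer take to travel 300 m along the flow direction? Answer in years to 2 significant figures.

3100 years

Differences from MW-1: to MW-2 (Δx, Δy, Δh) = (110, -55, +0.19); to MW-3 = (190, 130, +0.03).
Determinant of the coordinate differences = 110·130 − 190·(-55) = 24750.
∂h/∂x = [(+0.19)·130 − (+0.03)·(-55)] / 24750 = +0.001065
∂h/∂y = [110·(+0.03) − 190·(+0.19)] / 24750 = -0.001325
|∇h| = √(0.001065² + -0.001325²) = 0.0017
Seepage velocity v = K·i/n = 0.061 × 0.0017 / 0.39 = 0.0002659 m/day.
t = 300 / 0.0002659 = 1.128e+06 days = 3.09e+03 years.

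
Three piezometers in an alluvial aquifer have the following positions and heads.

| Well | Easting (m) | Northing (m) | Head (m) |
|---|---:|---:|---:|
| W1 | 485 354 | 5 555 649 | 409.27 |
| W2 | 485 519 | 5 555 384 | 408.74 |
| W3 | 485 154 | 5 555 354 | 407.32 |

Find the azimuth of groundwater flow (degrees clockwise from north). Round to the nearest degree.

220°

Differences from W1: to W2 (Δx, Δy, Δh) = (165, -265, -0.53); to W3 = (-200, -295, -1.95).
Solve a·Δx + b·Δy = Δh: det = 165·(-295) − (-200)·(-265) = -101675.
∂h/∂x = [(-0.53)·(-295) − (-1.95)·(-265)] / -101675 = +0.003545
∂h/∂y = [165·(-1.95) − (-200)·(-0.53)] / -101675 = +0.004207
Flow direction (−∇h) has components (-0.003545 E, -0.004207 N).
Azimuth = atan2(E, N) = atan2(-0.003545, -0.004207) = 220.1° ≈ 220°.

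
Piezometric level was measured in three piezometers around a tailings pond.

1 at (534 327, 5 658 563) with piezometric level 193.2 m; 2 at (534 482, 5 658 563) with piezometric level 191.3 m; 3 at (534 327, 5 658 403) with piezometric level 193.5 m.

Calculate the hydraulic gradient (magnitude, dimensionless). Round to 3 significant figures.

∂h/∂x = (191.3 − 193.2) / (534482 − 534327) = -0.01226
∂h/∂y = (193.5 − 193.2) / (5658403 − 5658563) = -0.001875
|∇h| = √(-0.01226² + -0.001875²) = 0.0124

0.0124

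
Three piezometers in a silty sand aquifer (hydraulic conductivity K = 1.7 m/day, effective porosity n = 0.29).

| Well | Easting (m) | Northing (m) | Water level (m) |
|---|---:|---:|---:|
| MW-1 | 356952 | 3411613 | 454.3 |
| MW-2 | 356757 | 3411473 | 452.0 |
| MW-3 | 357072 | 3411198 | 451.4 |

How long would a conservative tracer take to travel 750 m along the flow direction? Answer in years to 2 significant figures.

With h = a·x + b·y + c and MW-1 as origin, the differences give:
  (-195)·a + (-140)·b = -2.3
  120·a + (-415)·b = -2.9
Eliminate b (×(-415) and ×(-140), subtract): 97725·a = 548.50 → a = ∂h/∂x = +0.005613
Back-substitute: b = ∂h/∂y = +0.008611.
|∇h| = √(0.005613² + 0.008611²) = 0.01028
Seepage velocity v = K·i/n = 1.7 × 0.01028 / 0.29 = 0.06026 m/day.
t = 750 / 0.06026 = 1.245e+04 days = 34.1 years.

34 years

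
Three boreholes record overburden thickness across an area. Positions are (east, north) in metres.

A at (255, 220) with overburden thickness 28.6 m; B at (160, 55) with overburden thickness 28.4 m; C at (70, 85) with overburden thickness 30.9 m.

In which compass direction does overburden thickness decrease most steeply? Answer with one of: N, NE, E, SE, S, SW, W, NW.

Taking A as reference: B−A = (-95, -165, -0.2); C−A = (-185, -135, +2.3).
Solve a·Δx + b·Δy = Δd: det = (-95)·(-135) − (-185)·(-165) = -17700.
∂d/∂x = [(-0.2)·(-135) − (+2.3)·(-165)] / -17700 = -0.02297
∂d/∂y = [(-95)·(+2.3) − (-185)·(-0.2)] / -17700 = +0.01444
Steepest decrease is along −∇f = (+0.02297 E, -0.01444 N) → southeast.

SE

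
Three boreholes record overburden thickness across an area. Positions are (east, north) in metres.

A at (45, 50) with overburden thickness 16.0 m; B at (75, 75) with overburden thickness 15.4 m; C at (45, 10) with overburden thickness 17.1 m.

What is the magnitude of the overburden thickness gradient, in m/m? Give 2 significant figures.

0.028 m/m

Three-point gradient (reference A): Δ to B = (30, 25, -0.6), Δ to C = (0, -40, +1.1).
∂d/∂x = +0.002917, ∂d/∂y = -0.02750 (det = -1200).
|∇f| = √(0.002917² + -0.02750²) = 0.02765 m/m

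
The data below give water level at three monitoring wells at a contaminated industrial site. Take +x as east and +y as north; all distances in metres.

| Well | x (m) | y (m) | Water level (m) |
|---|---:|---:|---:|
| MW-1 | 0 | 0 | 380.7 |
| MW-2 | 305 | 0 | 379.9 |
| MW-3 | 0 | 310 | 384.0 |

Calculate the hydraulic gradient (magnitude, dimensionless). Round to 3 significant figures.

0.0110

∂h/∂x = (379.9 − 380.7) / (305 − 0) = -0.002623
∂h/∂y = (384.0 − 380.7) / (310 − 0) = +0.01065
|∇h| = √(-0.002623² + 0.01065²) = 0.01097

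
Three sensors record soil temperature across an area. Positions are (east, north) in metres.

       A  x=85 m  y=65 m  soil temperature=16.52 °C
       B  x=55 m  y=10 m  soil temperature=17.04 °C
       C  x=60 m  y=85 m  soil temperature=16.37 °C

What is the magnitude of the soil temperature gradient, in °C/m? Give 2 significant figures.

Three-point gradient (reference A): Δ to B = (-30, -55, +0.52), Δ to C = (-25, 20, -0.15).
∂T/∂x = -0.001089, ∂T/∂y = -0.008861 (det = -1975).
|∇f| = √(-0.001089² + -0.008861²) = 0.008928 °C/m

0.0089 °C/m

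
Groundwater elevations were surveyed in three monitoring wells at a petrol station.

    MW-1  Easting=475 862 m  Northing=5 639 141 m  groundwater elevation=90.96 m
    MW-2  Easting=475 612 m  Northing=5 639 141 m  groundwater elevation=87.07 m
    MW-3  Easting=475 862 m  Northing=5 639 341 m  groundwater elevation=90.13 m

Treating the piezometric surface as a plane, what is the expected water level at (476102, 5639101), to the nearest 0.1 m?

∂h/∂x = (87.07 − 90.96) / (475612 − 475862) = +0.01556
∂h/∂y = (90.13 − 90.96) / (5639341 − 5639141) = -0.004150
h(476102, 5639101) = 90.96 + (+0.01556)·(240) + (-0.004150)·(-40) = 90.96 +3.734 +0.166 = 94.860 m.

94.9 m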